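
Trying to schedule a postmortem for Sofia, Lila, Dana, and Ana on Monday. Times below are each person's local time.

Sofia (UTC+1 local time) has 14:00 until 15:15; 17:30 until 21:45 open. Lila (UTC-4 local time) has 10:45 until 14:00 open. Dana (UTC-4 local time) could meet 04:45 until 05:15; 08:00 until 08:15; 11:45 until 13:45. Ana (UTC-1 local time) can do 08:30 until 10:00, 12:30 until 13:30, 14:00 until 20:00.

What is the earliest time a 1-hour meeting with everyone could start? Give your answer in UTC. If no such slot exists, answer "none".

16:30

Sofia in UTC: 13:00-14:15, 16:30-20:45 (subtract 1h to convert from UTC+1).
Lila in UTC: 14:45-18:00 (add 4h to convert from UTC-4).
Dana in UTC: 08:45-09:15, 12:00-12:15, 15:45-17:45 (add 4h to convert from UTC-4).
Ana in UTC: 09:30-11:00, 13:30-14:30, 15:00-21:00 (add 1h to convert from UTC-1).
Sofia ∩ Lila: 16:30-18:00.
Sofia ∩ Lila ∩ Dana: 16:30-17:45.
Sofia ∩ Lila ∩ Dana ∩ Ana: 16:30-17:45.
So the common availability across everyone is 16:30-17:45.
The first common window of at least 60 minutes is 16:30-17:45, so the earliest start is 16:30.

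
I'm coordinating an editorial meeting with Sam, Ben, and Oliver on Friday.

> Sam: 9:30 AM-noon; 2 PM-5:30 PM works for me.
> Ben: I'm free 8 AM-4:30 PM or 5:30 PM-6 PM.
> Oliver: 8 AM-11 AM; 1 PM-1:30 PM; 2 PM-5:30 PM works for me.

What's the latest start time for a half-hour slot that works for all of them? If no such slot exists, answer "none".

16:00

Sam ∩ Ben: 09:30-12:00, 14:00-16:30.
Sam ∩ Ben ∩ Oliver: 09:30-11:00, 14:00-16:30.
The last common window of at least 30 minutes is 14:00-16:30; a 30-minute meeting can start as late as 16:00 and still end by 16:30.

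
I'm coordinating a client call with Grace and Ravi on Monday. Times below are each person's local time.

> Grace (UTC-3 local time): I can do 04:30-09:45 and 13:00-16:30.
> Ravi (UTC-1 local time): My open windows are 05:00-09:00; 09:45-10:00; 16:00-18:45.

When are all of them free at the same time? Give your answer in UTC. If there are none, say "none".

Grace in UTC: 07:30-12:45, 16:00-19:30 (add 3h to convert from UTC-3).
Ravi in UTC: 06:00-10:00, 10:45-11:00, 17:00-19:45 (add 1h to convert from UTC-1).
Grace ∩ Ravi: 07:30-10:00, 10:45-11:00, 17:00-19:30.
Those are the intersection windows.

07:30-10:00, 10:45-11:00, 17:00-19:30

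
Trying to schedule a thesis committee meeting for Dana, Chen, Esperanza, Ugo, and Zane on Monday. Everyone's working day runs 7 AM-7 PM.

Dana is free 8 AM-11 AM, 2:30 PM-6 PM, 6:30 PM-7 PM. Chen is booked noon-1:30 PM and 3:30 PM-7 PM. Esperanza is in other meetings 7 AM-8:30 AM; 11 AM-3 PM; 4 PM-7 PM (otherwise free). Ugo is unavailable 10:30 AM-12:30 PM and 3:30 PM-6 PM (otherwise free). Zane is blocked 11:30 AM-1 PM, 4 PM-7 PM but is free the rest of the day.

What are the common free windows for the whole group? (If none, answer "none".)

Dana free: 08:00-11:00, 14:30-18:00, 18:30-19:00.
Chen free: 07:00-12:00, 13:30-15:30 (invert busy blocks within the working day).
Esperanza free: 08:30-11:00, 15:00-16:00 (invert busy blocks within the working day).
Ugo free: 07:00-10:30, 12:30-15:30, 18:00-19:00 (invert busy blocks within the working day).
Zane free: 07:00-11:30, 13:00-16:00 (invert busy blocks within the working day).
Dana ∩ Chen: 08:00-11:00, 14:30-15:30.
Dana ∩ Chen ∩ Esperanza: 08:30-11:00, 15:00-15:30.
Dana ∩ Chen ∩ Esperanza ∩ Ugo: 08:30-10:30, 15:00-15:30.
Dana ∩ Chen ∩ Esperanza ∩ Ugo ∩ Zane: 08:30-10:30, 15:00-15:30.

08:30-10:30, 15:00-15:30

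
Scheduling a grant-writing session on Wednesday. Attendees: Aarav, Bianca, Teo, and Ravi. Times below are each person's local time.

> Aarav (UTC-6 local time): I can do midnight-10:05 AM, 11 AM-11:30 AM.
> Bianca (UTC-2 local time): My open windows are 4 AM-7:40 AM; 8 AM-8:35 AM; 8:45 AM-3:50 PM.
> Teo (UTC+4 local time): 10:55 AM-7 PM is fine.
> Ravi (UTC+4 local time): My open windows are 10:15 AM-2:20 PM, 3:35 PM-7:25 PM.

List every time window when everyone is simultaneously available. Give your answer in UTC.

06:55-09:40, 10:00-10:20, 11:35-15:00

Aarav in UTC: 06:00-16:05, 17:00-17:30 (add 6h to convert from UTC-6).
Bianca in UTC: 06:00-09:40, 10:00-10:35, 10:45-17:50 (add 2h to convert from UTC-2).
Teo in UTC: 06:55-15:00 (subtract 4h to convert from UTC+4).
Ravi in UTC: 06:15-10:20, 11:35-15:25 (subtract 4h to convert from UTC+4).
Aarav ∩ Bianca: 06:00-09:40, 10:00-10:35, 10:45-16:05, 17:00-17:30.
Aarav ∩ Bianca ∩ Teo: 06:55-09:40, 10:00-10:35, 10:45-15:00.
Aarav ∩ Bianca ∩ Teo ∩ Ravi: 06:55-09:40, 10:00-10:20, 11:35-15:00.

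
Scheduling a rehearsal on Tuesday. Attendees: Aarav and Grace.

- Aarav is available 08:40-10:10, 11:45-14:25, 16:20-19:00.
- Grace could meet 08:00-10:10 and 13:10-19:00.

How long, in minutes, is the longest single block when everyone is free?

160

Aarav ∩ Grace: 08:40-10:10, 13:10-14:25, 16:20-19:00.
So the common availability across everyone is 08:40-10:10, 13:10-14:25, 16:20-19:00.
The longest is 16:20-19:00 at 160 minutes.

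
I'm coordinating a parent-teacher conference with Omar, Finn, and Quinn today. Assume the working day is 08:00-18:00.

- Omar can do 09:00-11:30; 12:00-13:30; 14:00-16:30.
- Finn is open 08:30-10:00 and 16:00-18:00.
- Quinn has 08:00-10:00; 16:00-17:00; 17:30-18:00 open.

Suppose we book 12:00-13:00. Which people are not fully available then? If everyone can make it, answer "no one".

Omar: free for 12:00-13:00. Finn: not fully free for 12:00-13:00. Quinn: not fully free for 12:00-13:00.

Finn, Quinn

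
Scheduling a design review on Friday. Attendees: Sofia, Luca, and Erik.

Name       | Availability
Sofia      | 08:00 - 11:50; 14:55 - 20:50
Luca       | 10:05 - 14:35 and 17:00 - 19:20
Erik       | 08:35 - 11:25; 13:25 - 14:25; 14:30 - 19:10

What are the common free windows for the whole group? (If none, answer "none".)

10:05-11:25, 17:00-19:10

Sofia ∩ Luca: 10:05-11:50, 17:00-19:20.
Sofia ∩ Luca ∩ Erik: 10:05-11:25, 17:00-19:10.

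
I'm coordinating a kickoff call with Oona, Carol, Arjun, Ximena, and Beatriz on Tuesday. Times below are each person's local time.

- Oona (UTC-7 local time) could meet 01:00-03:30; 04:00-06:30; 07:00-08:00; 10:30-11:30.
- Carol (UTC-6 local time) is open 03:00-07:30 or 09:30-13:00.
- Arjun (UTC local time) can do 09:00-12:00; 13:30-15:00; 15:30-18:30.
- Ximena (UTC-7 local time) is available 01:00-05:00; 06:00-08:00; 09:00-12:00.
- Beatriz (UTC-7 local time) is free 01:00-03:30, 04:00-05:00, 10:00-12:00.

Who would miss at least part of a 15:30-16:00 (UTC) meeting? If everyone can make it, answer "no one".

Beatriz, Oona, Ximena

Oona in UTC: 08:00-10:30, 11:00-13:30, 14:00-15:00, 17:30-18:30 (add 7h to convert from UTC-7).
Carol in UTC: 09:00-13:30, 15:30-19:00 (add 6h to convert from UTC-6).
Arjun in UTC: 09:00-12:00, 13:30-15:00, 15:30-18:30.
Ximena in UTC: 08:00-12:00, 13:00-15:00, 16:00-19:00 (add 7h to convert from UTC-7).
Beatriz in UTC: 08:00-10:30, 11:00-12:00, 17:00-19:00 (add 7h to convert from UTC-7).
Oona: not fully free for 15:30-16:00. Carol: free for 15:30-16:00. Arjun: free for 15:30-16:00. Ximena: not fully free for 15:30-16:00. Beatriz: not fully free for 15:30-16:00.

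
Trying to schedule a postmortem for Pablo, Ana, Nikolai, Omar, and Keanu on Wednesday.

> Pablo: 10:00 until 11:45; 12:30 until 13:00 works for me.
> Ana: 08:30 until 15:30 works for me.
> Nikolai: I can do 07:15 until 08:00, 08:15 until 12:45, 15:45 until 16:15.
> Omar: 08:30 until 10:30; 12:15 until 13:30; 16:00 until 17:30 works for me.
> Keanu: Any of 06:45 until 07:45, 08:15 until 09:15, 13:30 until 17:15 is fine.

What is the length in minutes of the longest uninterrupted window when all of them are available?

Pablo ∩ Ana: 10:00-11:45, 12:30-13:00.
Pablo ∩ Ana ∩ Nikolai: 10:00-11:45, 12:30-12:45.
Pablo ∩ Ana ∩ Nikolai ∩ Omar: 10:00-10:30, 12:30-12:45.
Pablo ∩ Ana ∩ Nikolai ∩ Omar ∩ Keanu: ∅.
There is no time when everyone is free.
No common window exists, so the longest block is 0 minutes.

0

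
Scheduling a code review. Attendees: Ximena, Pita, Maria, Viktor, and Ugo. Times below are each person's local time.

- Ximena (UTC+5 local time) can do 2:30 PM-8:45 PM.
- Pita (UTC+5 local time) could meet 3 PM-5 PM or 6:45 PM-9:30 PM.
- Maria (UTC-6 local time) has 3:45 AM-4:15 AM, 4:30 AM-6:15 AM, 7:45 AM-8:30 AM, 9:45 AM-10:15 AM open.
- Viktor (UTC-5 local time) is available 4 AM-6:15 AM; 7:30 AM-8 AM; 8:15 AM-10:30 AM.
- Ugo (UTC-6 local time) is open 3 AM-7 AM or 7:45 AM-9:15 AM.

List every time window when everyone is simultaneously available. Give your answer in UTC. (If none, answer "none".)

10:00-10:15, 10:30-11:15, 13:45-14:30

Ximena in UTC: 09:30-15:45 (subtract 5h to convert from UTC+5).
Pita in UTC: 10:00-12:00, 13:45-16:30 (subtract 5h to convert from UTC+5).
Maria in UTC: 09:45-10:15, 10:30-12:15, 13:45-14:30, 15:45-16:15 (add 6h to convert from UTC-6).
Viktor in UTC: 09:00-11:15, 12:30-13:00, 13:15-15:30 (add 5h to convert from UTC-5).
Ugo in UTC: 09:00-13:00, 13:45-15:15 (add 6h to convert from UTC-6).
Ximena ∩ Pita: 10:00-12:00, 13:45-15:45.
Ximena ∩ Pita ∩ Maria: 10:00-10:15, 10:30-12:00, 13:45-14:30.
Ximena ∩ Pita ∩ Maria ∩ Viktor: 10:00-10:15, 10:30-11:15, 13:45-14:30.
Ximena ∩ Pita ∩ Maria ∩ Viktor ∩ Ugo: 10:00-10:15, 10:30-11:15, 13:45-14:30.
Those are the intersection windows.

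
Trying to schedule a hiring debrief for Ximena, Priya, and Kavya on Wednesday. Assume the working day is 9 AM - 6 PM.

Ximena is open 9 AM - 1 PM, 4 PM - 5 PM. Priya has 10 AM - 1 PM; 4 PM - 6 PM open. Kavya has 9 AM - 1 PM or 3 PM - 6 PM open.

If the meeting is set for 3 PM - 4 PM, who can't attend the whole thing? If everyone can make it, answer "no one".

Ximena: not fully free for 15:00-16:00. Priya: not fully free for 15:00-16:00. Kavya: free for 15:00-16:00.

Priya, Ximena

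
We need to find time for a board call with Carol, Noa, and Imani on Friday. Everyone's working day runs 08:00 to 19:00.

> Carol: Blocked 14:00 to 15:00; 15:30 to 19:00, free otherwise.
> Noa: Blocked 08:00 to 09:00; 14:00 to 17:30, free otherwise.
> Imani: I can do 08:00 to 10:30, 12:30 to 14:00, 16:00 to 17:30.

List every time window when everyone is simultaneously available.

Carol free: 08:00-14:00, 15:00-15:30 (invert busy blocks within the working day).
Noa free: 09:00-14:00, 17:30-19:00 (invert busy blocks within the working day).
Imani free: 08:00-10:30, 12:30-14:00, 16:00-17:30.
Carol ∩ Noa: 09:00-14:00.
Carol ∩ Noa ∩ Imani: 09:00-10:30, 12:30-14:00.

09:00-10:30, 12:30-14:00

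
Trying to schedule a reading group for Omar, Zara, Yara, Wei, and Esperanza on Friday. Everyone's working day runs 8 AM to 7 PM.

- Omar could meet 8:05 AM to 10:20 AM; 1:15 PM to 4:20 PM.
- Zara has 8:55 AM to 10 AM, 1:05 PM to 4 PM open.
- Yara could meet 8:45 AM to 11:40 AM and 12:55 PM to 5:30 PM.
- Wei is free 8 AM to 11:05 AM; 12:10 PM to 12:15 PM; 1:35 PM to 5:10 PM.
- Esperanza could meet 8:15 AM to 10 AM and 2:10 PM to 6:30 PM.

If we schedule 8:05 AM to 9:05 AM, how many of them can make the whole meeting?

2

Omar and Wei can make the full 08:05-09:05 slot — that's 2.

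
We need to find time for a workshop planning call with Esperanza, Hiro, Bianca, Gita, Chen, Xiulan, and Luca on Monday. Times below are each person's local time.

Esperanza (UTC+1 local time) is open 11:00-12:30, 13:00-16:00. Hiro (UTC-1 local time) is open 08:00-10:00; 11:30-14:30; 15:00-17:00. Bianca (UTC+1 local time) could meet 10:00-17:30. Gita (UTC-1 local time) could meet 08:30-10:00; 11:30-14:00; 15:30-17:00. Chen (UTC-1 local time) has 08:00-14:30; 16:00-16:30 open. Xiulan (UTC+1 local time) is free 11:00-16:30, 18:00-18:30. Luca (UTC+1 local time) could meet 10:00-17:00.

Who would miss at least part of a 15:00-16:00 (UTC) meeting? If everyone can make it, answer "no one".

Chen, Esperanza, Gita, Hiro, Xiulan

Esperanza in UTC: 10:00-11:30, 12:00-15:00 (subtract 1h to convert from UTC+1).
Hiro in UTC: 09:00-11:00, 12:30-15:30, 16:00-18:00 (add 1h to convert from UTC-1).
Bianca in UTC: 09:00-16:30 (subtract 1h to convert from UTC+1).
Gita in UTC: 09:30-11:00, 12:30-15:00, 16:30-18:00 (add 1h to convert from UTC-1).
Chen in UTC: 09:00-15:30, 17:00-17:30 (add 1h to convert from UTC-1).
Xiulan in UTC: 10:00-15:30, 17:00-17:30 (subtract 1h to convert from UTC+1).
Luca in UTC: 09:00-16:00 (subtract 1h to convert from UTC+1).
Esperanza: not fully free for 15:00-16:00. Hiro: not fully free for 15:00-16:00. Bianca: free for 15:00-16:00. Gita: not fully free for 15:00-16:00. Chen: not fully free for 15:00-16:00. Xiulan: not fully free for 15:00-16:00. Luca: free for 15:00-16:00.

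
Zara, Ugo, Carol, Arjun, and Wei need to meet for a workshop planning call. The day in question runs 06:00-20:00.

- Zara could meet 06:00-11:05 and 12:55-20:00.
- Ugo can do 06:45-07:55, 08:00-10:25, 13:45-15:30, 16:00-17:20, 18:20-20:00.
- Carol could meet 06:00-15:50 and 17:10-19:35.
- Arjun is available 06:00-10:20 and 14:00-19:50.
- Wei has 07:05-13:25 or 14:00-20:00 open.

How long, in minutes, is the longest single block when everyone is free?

140

Zara ∩ Ugo: 06:45-07:55, 08:00-10:25, 13:45-15:30, 16:00-17:20, 18:20-20:00.
Zara ∩ Ugo ∩ Carol: 06:45-07:55, 08:00-10:25, 13:45-15:30, 17:10-17:20, 18:20-19:35.
Zara ∩ Ugo ∩ Carol ∩ Arjun: 06:45-07:55, 08:00-10:20, 14:00-15:30, 17:10-17:20, 18:20-19:35.
Zara ∩ Ugo ∩ Carol ∩ Arjun ∩ Wei: 07:05-07:55, 08:00-10:20, 14:00-15:30, 17:10-17:20, 18:20-19:35.
So the common availability across everyone is 07:05-07:55, 08:00-10:20, 14:00-15:30, 17:10-17:20, 18:20-19:35.
The longest is 08:00-10:20 at 140 minutes.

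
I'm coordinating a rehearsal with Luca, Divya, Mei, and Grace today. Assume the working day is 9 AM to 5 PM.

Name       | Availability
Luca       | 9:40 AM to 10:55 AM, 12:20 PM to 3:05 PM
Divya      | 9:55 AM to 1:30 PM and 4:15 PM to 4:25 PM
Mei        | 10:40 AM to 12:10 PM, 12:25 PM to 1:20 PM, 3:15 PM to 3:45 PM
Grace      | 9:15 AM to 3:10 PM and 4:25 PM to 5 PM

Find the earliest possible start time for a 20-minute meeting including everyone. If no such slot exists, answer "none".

12:25

Luca ∩ Divya: 09:55-10:55, 12:20-13:30.
Luca ∩ Divya ∩ Mei: 10:40-10:55, 12:25-13:20.
Luca ∩ Divya ∩ Mei ∩ Grace: 10:40-10:55, 12:25-13:20.
So the common availability across everyone is 10:40-10:55, 12:25-13:20.
The first common window of at least 20 minutes is 12:25-13:20, so the earliest start is 12:25.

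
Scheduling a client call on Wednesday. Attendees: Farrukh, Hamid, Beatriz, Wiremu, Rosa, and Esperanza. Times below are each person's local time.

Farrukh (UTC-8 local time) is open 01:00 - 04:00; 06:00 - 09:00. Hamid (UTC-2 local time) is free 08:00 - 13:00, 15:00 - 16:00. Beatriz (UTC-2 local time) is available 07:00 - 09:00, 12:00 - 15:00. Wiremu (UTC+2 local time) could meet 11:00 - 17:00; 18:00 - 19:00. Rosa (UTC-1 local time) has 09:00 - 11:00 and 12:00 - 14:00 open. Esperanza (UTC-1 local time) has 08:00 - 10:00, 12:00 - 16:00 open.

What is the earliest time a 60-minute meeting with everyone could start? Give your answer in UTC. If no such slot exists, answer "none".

10:00

Farrukh in UTC: 09:00-12:00, 14:00-17:00 (add 8h to convert from UTC-8).
Hamid in UTC: 10:00-15:00, 17:00-18:00 (add 2h to convert from UTC-2).
Beatriz in UTC: 09:00-11:00, 14:00-17:00 (add 2h to convert from UTC-2).
Wiremu in UTC: 09:00-15:00, 16:00-17:00 (subtract 2h to convert from UTC+2).
Rosa in UTC: 10:00-12:00, 13:00-15:00 (add 1h to convert from UTC-1).
Esperanza in UTC: 09:00-11:00, 13:00-17:00 (add 1h to convert from UTC-1).
Farrukh ∩ Hamid: 10:00-12:00, 14:00-15:00.
Farrukh ∩ Hamid ∩ Beatriz: 10:00-11:00, 14:00-15:00.
Farrukh ∩ Hamid ∩ Beatriz ∩ Wiremu: 10:00-11:00, 14:00-15:00.
Farrukh ∩ Hamid ∩ Beatriz ∩ Wiremu ∩ Rosa: 10:00-11:00, 14:00-15:00.
Farrukh ∩ Hamid ∩ Beatriz ∩ Wiremu ∩ Rosa ∩ Esperanza: 10:00-11:00, 14:00-15:00.
So the common availability across everyone is 10:00-11:00, 14:00-15:00.
The first common window of at least 60 minutes is 10:00-11:00, so the earliest start is 10:00.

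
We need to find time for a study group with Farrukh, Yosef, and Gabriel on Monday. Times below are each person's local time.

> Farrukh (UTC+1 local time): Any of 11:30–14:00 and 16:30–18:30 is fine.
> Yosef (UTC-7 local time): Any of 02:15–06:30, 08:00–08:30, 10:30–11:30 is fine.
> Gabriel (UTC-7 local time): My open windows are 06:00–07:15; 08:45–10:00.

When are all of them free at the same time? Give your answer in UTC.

none

Farrukh in UTC: 10:30-13:00, 15:30-17:30 (subtract 1h to convert from UTC+1).
Yosef in UTC: 09:15-13:30, 15:00-15:30, 17:30-18:30 (add 7h to convert from UTC-7).
Gabriel in UTC: 13:00-14:15, 15:45-17:00 (add 7h to convert from UTC-7).
Farrukh ∩ Yosef: 10:30-13:00.
Farrukh ∩ Yosef ∩ Gabriel: ∅.
There is no time when everyone is free.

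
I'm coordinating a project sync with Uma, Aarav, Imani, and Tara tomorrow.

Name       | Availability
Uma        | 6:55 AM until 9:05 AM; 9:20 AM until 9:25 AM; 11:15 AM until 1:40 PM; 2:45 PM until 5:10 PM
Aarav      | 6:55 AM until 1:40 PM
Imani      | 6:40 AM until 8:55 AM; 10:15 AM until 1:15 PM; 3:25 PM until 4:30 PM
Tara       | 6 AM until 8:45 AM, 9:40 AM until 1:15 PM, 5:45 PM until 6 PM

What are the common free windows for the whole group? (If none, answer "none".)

06:55-08:45, 11:15-13:15

Uma ∩ Aarav: 06:55-09:05, 09:20-09:25, 11:15-13:40.
Uma ∩ Aarav ∩ Imani: 06:55-08:55, 11:15-13:15.
Uma ∩ Aarav ∩ Imani ∩ Tara: 06:55-08:45, 11:15-13:15.
Those are the intersection windows.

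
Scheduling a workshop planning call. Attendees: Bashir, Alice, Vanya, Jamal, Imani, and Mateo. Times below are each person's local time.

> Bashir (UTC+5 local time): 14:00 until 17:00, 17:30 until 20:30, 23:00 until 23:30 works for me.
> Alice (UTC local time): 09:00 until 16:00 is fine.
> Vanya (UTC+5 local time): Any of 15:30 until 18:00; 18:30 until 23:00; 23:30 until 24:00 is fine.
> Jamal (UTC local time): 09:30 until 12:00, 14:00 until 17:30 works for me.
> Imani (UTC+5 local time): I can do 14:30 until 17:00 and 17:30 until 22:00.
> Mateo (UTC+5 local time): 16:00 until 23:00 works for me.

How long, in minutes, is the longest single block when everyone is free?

90

Bashir in UTC: 09:00-12:00, 12:30-15:30, 18:00-18:30 (subtract 5h to convert from UTC+5).
Alice in UTC: 09:00-16:00.
Vanya in UTC: 10:30-13:00, 13:30-18:00, 18:30-19:00 (subtract 5h to convert from UTC+5).
Jamal in UTC: 09:30-12:00, 14:00-17:30.
Imani in UTC: 09:30-12:00, 12:30-17:00 (subtract 5h to convert from UTC+5).
Mateo in UTC: 11:00-18:00 (subtract 5h to convert from UTC+5).
Bashir ∩ Alice: 09:00-12:00, 12:30-15:30.
Bashir ∩ Alice ∩ Vanya: 10:30-12:00, 12:30-13:00, 13:30-15:30.
Bashir ∩ Alice ∩ Vanya ∩ Jamal: 10:30-12:00, 14:00-15:30.
Bashir ∩ Alice ∩ Vanya ∩ Jamal ∩ Imani: 10:30-12:00, 14:00-15:30.
Bashir ∩ Alice ∩ Vanya ∩ Jamal ∩ Imani ∩ Mateo: 11:00-12:00, 14:00-15:30.
The longest is 14:00-15:30 at 90 minutes.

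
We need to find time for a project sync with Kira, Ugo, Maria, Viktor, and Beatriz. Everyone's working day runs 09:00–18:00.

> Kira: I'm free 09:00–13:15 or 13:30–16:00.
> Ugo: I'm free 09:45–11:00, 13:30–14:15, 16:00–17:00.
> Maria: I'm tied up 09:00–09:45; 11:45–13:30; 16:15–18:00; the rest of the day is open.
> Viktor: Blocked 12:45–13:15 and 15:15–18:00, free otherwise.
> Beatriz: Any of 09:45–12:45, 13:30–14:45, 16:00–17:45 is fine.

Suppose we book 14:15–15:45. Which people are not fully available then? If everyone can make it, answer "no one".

Kira free: 09:00-13:15, 13:30-16:00.
Ugo free: 09:45-11:00, 13:30-14:15, 16:00-17:00.
Maria free: 09:45-11:45, 13:30-16:15 (invert busy blocks within the working day).
Viktor free: 09:00-12:45, 13:15-15:15 (invert busy blocks within the working day).
Beatriz free: 09:45-12:45, 13:30-14:45, 16:00-17:45.
Kira: free for 14:15-15:45. Ugo: not fully free for 14:15-15:45. Maria: free for 14:15-15:45. Viktor: not fully free for 14:15-15:45. Beatriz: not fully free for 14:15-15:45.

Beatriz, Ugo, Viktor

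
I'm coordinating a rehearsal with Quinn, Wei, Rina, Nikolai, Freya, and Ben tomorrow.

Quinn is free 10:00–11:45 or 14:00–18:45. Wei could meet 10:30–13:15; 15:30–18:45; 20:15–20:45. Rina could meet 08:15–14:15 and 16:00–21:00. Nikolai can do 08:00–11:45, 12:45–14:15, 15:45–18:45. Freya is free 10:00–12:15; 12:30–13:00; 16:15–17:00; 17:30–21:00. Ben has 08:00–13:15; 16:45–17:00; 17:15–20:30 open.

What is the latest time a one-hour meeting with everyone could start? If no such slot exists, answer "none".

Quinn ∩ Wei: 10:30-11:45, 15:30-18:45.
Quinn ∩ Wei ∩ Rina: 10:30-11:45, 16:00-18:45.
Quinn ∩ Wei ∩ Rina ∩ Nikolai: 10:30-11:45, 16:00-18:45.
Quinn ∩ Wei ∩ Rina ∩ Nikolai ∩ Freya: 10:30-11:45, 16:15-17:00, 17:30-18:45.
Quinn ∩ Wei ∩ Rina ∩ Nikolai ∩ Freya ∩ Ben: 10:30-11:45, 16:45-17:00, 17:30-18:45.
The last common window of at least 60 minutes is 17:30-18:45; a 60-minute meeting can start as late as 17:45 and still end by 18:45.

17:45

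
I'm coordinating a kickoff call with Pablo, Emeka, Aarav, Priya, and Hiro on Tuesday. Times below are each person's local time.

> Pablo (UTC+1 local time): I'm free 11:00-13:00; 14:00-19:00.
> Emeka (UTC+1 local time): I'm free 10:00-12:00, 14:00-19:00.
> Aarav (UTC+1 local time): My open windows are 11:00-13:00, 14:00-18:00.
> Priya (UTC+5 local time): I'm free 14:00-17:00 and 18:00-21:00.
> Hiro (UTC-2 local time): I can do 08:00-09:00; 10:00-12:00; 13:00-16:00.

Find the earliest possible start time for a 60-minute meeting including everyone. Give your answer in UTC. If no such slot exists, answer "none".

10:00

Pablo in UTC: 10:00-12:00, 13:00-18:00 (subtract 1h to convert from UTC+1).
Emeka in UTC: 09:00-11:00, 13:00-18:00 (subtract 1h to convert from UTC+1).
Aarav in UTC: 10:00-12:00, 13:00-17:00 (subtract 1h to convert from UTC+1).
Priya in UTC: 09:00-12:00, 13:00-16:00 (subtract 5h to convert from UTC+5).
Hiro in UTC: 10:00-11:00, 12:00-14:00, 15:00-18:00 (add 2h to convert from UTC-2).
Pablo ∩ Emeka: 10:00-11:00, 13:00-18:00.
Pablo ∩ Emeka ∩ Aarav: 10:00-11:00, 13:00-17:00.
Pablo ∩ Emeka ∩ Aarav ∩ Priya: 10:00-11:00, 13:00-16:00.
Pablo ∩ Emeka ∩ Aarav ∩ Priya ∩ Hiro: 10:00-11:00, 13:00-14:00, 15:00-16:00.
The first common window of at least 60 minutes is 10:00-11:00, so the earliest start is 10:00.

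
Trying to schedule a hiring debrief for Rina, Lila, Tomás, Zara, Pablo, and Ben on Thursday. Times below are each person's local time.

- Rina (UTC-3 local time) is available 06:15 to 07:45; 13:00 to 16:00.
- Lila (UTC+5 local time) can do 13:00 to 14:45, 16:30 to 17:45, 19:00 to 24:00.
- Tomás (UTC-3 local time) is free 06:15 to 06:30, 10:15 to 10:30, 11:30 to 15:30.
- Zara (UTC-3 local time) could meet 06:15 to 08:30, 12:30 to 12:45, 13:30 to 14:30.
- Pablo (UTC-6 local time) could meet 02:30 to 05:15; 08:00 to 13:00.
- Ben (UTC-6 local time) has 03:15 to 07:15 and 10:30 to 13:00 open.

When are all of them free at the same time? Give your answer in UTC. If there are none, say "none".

09:15-09:30, 16:30-17:30

Rina in UTC: 09:15-10:45, 16:00-19:00 (add 3h to convert from UTC-3).
Lila in UTC: 08:00-09:45, 11:30-12:45, 14:00-19:00 (subtract 5h to convert from UTC+5).
Tomás in UTC: 09:15-09:30, 13:15-13:30, 14:30-18:30 (add 3h to convert from UTC-3).
Zara in UTC: 09:15-11:30, 15:30-15:45, 16:30-17:30 (add 3h to convert from UTC-3).
Pablo in UTC: 08:30-11:15, 14:00-19:00 (add 6h to convert from UTC-6).
Ben in UTC: 09:15-13:15, 16:30-19:00 (add 6h to convert from UTC-6).
Rina ∩ Lila: 09:15-09:45, 16:00-19:00.
Rina ∩ Lila ∩ Tomás: 09:15-09:30, 16:00-18:30.
Rina ∩ Lila ∩ Tomás ∩ Zara: 09:15-09:30, 16:30-17:30.
Rina ∩ Lila ∩ Tomás ∩ Zara ∩ Pablo: 09:15-09:30, 16:30-17:30.
Rina ∩ Lila ∩ Tomás ∩ Zara ∩ Pablo ∩ Ben: 09:15-09:30, 16:30-17:30.
Those are the intersection windows.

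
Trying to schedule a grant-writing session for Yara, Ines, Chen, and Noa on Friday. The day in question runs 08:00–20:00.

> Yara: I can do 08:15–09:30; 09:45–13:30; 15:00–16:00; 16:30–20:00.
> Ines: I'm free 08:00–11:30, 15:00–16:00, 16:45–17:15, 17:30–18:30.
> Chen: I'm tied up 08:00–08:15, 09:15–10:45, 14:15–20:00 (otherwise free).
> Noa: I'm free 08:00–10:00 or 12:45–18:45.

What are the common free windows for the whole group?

Yara free: 08:15-09:30, 09:45-13:30, 15:00-16:00, 16:30-20:00.
Ines free: 08:00-11:30, 15:00-16:00, 16:45-17:15, 17:30-18:30.
Chen free: 08:15-09:15, 10:45-14:15 (invert busy blocks within the working day).
Noa free: 08:00-10:00, 12:45-18:45.
Yara ∩ Ines: 08:15-09:30, 09:45-11:30, 15:00-16:00, 16:45-17:15, 17:30-18:30.
Yara ∩ Ines ∩ Chen: 08:15-09:15, 10:45-11:30.
Yara ∩ Ines ∩ Chen ∩ Noa: 08:15-09:15.
Those are the intersection windows.

08:15-09:15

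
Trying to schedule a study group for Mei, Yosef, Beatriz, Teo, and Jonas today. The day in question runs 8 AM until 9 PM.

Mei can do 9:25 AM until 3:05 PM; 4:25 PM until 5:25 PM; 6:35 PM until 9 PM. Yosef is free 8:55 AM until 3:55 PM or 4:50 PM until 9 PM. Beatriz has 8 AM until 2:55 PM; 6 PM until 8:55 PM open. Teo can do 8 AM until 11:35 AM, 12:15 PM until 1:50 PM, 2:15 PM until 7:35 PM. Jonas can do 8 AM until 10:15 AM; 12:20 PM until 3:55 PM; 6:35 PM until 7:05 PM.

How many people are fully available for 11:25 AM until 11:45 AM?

3

Mei, Yosef, and Beatriz can make the full 11:25-11:45 slot — that's 3.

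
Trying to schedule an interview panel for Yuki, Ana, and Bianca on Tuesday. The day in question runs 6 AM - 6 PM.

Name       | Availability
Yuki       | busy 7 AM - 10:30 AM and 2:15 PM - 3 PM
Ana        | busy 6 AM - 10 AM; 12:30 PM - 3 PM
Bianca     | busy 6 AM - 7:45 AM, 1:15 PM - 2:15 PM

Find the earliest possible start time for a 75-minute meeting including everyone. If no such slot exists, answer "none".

Yuki free: 06:00-07:00, 10:30-14:15, 15:00-18:00 (invert busy blocks within the working day).
Ana free: 10:00-12:30, 15:00-18:00 (invert busy blocks within the working day).
Bianca free: 07:45-13:15, 14:15-18:00 (invert busy blocks within the working day).
Yuki ∩ Ana: 10:30-12:30, 15:00-18:00.
Yuki ∩ Ana ∩ Bianca: 10:30-12:30, 15:00-18:00.
The first common window of at least 75 minutes is 10:30-12:30, so the earliest start is 10:30.

10:30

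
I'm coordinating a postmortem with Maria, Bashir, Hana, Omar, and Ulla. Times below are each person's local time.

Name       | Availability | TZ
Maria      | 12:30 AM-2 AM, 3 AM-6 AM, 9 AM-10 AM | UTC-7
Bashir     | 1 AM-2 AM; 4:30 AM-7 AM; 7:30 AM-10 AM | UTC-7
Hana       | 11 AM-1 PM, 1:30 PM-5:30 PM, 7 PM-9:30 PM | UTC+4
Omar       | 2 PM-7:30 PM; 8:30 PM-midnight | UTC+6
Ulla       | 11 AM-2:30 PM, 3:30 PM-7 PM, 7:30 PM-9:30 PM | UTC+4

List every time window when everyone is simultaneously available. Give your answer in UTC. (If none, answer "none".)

Maria in UTC: 07:30-09:00, 10:00-13:00, 16:00-17:00 (add 7h to convert from UTC-7).
Bashir in UTC: 08:00-09:00, 11:30-14:00, 14:30-17:00 (add 7h to convert from UTC-7).
Hana in UTC: 07:00-09:00, 09:30-13:30, 15:00-17:30 (subtract 4h to convert from UTC+4).
Omar in UTC: 08:00-13:30, 14:30-18:00 (subtract 6h to convert from UTC+6).
Ulla in UTC: 07:00-10:30, 11:30-15:00, 15:30-17:30 (subtract 4h to convert from UTC+4).
Maria ∩ Bashir: 08:00-09:00, 11:30-13:00, 16:00-17:00.
Maria ∩ Bashir ∩ Hana: 08:00-09:00, 11:30-13:00, 16:00-17:00.
Maria ∩ Bashir ∩ Hana ∩ Omar: 08:00-09:00, 11:30-13:00, 16:00-17:00.
Maria ∩ Bashir ∩ Hana ∩ Omar ∩ Ulla: 08:00-09:00, 11:30-13:00, 16:00-17:00.

08:00-09:00, 11:30-13:00, 16:00-17:00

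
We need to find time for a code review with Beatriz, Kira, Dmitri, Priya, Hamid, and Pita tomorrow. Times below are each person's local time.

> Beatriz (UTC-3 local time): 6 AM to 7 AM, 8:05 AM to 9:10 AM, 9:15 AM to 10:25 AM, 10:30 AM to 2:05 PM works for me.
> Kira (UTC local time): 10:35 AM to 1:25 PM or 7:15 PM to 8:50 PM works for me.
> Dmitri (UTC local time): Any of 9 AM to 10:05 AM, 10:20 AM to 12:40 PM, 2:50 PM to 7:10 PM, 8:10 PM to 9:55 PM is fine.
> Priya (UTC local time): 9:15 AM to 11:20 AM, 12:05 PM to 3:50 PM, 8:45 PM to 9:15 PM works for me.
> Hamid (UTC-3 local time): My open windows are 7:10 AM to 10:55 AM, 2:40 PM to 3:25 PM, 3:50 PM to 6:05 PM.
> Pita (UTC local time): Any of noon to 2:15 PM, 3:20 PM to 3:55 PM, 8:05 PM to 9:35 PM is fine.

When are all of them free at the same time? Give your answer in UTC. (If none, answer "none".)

Beatriz in UTC: 09:00-10:00, 11:05-12:10, 12:15-13:25, 13:30-17:05 (add 3h to convert from UTC-3).
Kira in UTC: 10:35-13:25, 19:15-20:50.
Dmitri in UTC: 09:00-10:05, 10:20-12:40, 14:50-19:10, 20:10-21:55.
Priya in UTC: 09:15-11:20, 12:05-15:50, 20:45-21:15.
Hamid in UTC: 10:10-13:55, 17:40-18:25, 18:50-21:05 (add 3h to convert from UTC-3).
Pita in UTC: 12:00-14:15, 15:20-15:55, 20:05-21:35.
Beatriz ∩ Kira: 11:05-12:10, 12:15-13:25.
Beatriz ∩ Kira ∩ Dmitri: 11:05-12:10, 12:15-12:40.
Beatriz ∩ Kira ∩ Dmitri ∩ Priya: 11:05-11:20, 12:05-12:10, 12:15-12:40.
Beatriz ∩ Kira ∩ Dmitri ∩ Priya ∩ Hamid: 11:05-11:20, 12:05-12:10, 12:15-12:40.
Beatriz ∩ Kira ∩ Dmitri ∩ Priya ∩ Hamid ∩ Pita: 12:05-12:10, 12:15-12:40.
Those are the intersection windows.

12:05-12:10, 12:15-12:40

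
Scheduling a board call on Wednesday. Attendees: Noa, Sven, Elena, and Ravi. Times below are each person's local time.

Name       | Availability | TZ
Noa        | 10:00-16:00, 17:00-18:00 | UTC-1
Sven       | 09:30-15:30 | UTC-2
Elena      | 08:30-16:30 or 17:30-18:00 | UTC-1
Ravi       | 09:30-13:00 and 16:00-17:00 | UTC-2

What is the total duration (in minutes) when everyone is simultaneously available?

Noa in UTC: 11:00-17:00, 18:00-19:00 (add 1h to convert from UTC-1).
Sven in UTC: 11:30-17:30 (add 2h to convert from UTC-2).
Elena in UTC: 09:30-17:30, 18:30-19:00 (add 1h to convert from UTC-1).
Ravi in UTC: 11:30-15:00, 18:00-19:00 (add 2h to convert from UTC-2).
Noa ∩ Sven: 11:30-17:00.
Noa ∩ Sven ∩ Elena: 11:30-17:00.
Noa ∩ Sven ∩ Elena ∩ Ravi: 11:30-15:00.
Those are the intersection windows.
That's a single block of 210 minutes.

210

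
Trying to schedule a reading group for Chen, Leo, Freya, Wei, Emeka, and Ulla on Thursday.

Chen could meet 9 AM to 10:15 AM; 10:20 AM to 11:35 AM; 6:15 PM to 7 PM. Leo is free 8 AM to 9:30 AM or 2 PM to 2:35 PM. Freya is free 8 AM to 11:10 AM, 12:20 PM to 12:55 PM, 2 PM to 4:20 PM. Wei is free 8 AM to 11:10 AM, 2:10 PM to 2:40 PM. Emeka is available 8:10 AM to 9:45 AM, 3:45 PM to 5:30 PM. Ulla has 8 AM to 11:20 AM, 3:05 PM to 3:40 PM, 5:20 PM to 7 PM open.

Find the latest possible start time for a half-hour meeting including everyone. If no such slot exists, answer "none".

09:00

Chen ∩ Leo: 09:00-09:30.
Chen ∩ Leo ∩ Freya: 09:00-09:30.
Chen ∩ Leo ∩ Freya ∩ Wei: 09:00-09:30.
Chen ∩ Leo ∩ Freya ∩ Wei ∩ Emeka: 09:00-09:30.
Chen ∩ Leo ∩ Freya ∩ Wei ∩ Emeka ∩ Ulla: 09:00-09:30.
Those are the intersection windows.
The last common window of at least 30 minutes is 09:00-09:30; a 30-minute meeting can start as late as 09:00 and still end by 09:30.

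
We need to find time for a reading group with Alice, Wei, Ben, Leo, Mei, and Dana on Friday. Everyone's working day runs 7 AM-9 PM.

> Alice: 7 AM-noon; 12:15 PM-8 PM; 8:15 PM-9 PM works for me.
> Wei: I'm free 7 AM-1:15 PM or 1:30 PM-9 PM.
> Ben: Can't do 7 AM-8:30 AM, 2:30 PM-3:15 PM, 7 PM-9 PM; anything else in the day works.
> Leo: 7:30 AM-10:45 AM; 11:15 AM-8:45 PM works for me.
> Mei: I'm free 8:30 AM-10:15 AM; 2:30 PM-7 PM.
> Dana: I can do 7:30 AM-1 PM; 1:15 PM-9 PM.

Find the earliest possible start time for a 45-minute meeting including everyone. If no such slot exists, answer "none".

08:30

Alice free: 07:00-12:00, 12:15-20:00, 20:15-21:00.
Wei free: 07:00-13:15, 13:30-21:00.
Ben free: 08:30-14:30, 15:15-19:00 (invert busy blocks within the working day).
Leo free: 07:30-10:45, 11:15-20:45.
Mei free: 08:30-10:15, 14:30-19:00.
Dana free: 07:30-13:00, 13:15-21:00.
Alice ∩ Wei: 07:00-12:00, 12:15-13:15, 13:30-20:00, 20:15-21:00.
Alice ∩ Wei ∩ Ben: 08:30-12:00, 12:15-13:15, 13:30-14:30, 15:15-19:00.
Alice ∩ Wei ∩ Ben ∩ Leo: 08:30-10:45, 11:15-12:00, 12:15-13:15, 13:30-14:30, 15:15-19:00.
Alice ∩ Wei ∩ Ben ∩ Leo ∩ Mei: 08:30-10:15, 15:15-19:00.
Alice ∩ Wei ∩ Ben ∩ Leo ∩ Mei ∩ Dana: 08:30-10:15, 15:15-19:00.
The first common window of at least 45 minutes is 08:30-10:15, so the earliest start is 08:30.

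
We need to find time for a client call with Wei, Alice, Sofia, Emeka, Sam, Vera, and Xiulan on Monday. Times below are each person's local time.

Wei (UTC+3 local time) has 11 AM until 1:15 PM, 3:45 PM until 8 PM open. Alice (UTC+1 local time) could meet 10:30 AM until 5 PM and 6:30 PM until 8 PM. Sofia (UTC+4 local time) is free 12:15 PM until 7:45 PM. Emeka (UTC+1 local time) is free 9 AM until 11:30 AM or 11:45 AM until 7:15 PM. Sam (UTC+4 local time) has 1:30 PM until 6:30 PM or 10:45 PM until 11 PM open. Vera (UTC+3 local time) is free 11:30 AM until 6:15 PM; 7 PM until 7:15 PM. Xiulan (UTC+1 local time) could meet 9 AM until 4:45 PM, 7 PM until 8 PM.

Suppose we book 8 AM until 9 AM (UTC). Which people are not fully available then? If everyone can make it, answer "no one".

Wei in UTC: 08:00-10:15, 12:45-17:00 (subtract 3h to convert from UTC+3).
Alice in UTC: 09:30-16:00, 17:30-19:00 (subtract 1h to convert from UTC+1).
Sofia in UTC: 08:15-15:45 (subtract 4h to convert from UTC+4).
Emeka in UTC: 08:00-10:30, 10:45-18:15 (subtract 1h to convert from UTC+1).
Sam in UTC: 09:30-14:30, 18:45-19:00 (subtract 4h to convert from UTC+4).
Vera in UTC: 08:30-15:15, 16:00-16:15 (subtract 3h to convert from UTC+3).
Xiulan in UTC: 08:00-15:45, 18:00-19:00 (subtract 1h to convert from UTC+1).
Wei: free for 08:00-09:00. Alice: not fully free for 08:00-09:00. Sofia: not fully free for 08:00-09:00. Emeka: free for 08:00-09:00. Sam: not fully free for 08:00-09:00. Vera: not fully free for 08:00-09:00. Xiulan: free for 08:00-09:00.

Alice, Sam, Sofia, Vera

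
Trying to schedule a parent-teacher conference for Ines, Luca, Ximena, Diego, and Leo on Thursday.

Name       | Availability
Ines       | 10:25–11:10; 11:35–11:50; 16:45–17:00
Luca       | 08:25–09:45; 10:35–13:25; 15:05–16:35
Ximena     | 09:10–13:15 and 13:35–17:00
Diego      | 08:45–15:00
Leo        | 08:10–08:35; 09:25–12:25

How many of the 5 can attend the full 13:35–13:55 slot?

2

Ximena and Diego can make the full 13:35-13:55 slot — that's 2.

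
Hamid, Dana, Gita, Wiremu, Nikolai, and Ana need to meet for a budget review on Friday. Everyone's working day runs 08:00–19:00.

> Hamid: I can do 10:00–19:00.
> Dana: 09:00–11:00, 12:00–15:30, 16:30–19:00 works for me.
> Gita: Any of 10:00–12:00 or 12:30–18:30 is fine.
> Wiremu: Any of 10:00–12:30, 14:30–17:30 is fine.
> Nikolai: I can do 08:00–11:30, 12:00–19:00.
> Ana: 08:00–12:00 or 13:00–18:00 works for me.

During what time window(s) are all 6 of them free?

Hamid ∩ Dana: 10:00-11:00, 12:00-15:30, 16:30-19:00.
Hamid ∩ Dana ∩ Gita: 10:00-11:00, 12:30-15:30, 16:30-18:30.
Hamid ∩ Dana ∩ Gita ∩ Wiremu: 10:00-11:00, 14:30-15:30, 16:30-17:30.
Hamid ∩ Dana ∩ Gita ∩ Wiremu ∩ Nikolai: 10:00-11:00, 14:30-15:30, 16:30-17:30.
Hamid ∩ Dana ∩ Gita ∩ Wiremu ∩ Nikolai ∩ Ana: 10:00-11:00, 14:30-15:30, 16:30-17:30.
Those are the intersection windows.

10:00-11:00, 14:30-15:30, 16:30-17:30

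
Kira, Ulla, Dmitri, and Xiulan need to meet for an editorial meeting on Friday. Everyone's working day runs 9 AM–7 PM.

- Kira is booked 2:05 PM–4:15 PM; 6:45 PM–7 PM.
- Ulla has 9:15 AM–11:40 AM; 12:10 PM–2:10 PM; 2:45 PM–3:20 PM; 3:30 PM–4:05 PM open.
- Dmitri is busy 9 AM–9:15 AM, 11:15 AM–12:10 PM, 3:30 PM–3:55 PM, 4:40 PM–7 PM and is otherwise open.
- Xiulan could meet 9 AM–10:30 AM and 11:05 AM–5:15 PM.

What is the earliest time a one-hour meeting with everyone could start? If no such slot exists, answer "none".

Kira free: 09:00-14:05, 16:15-18:45 (invert busy blocks within the working day).
Ulla free: 09:15-11:40, 12:10-14:10, 14:45-15:20, 15:30-16:05.
Dmitri free: 09:15-11:15, 12:10-15:30, 15:55-16:40 (invert busy blocks within the working day).
Xiulan free: 09:00-10:30, 11:05-17:15.
Kira ∩ Ulla: 09:15-11:40, 12:10-14:05.
Kira ∩ Ulla ∩ Dmitri: 09:15-11:15, 12:10-14:05.
Kira ∩ Ulla ∩ Dmitri ∩ Xiulan: 09:15-10:30, 11:05-11:15, 12:10-14:05.
Those are the intersection windows.
The first common window of at least 60 minutes is 09:15-10:30, so the earliest start is 09:15.

09:15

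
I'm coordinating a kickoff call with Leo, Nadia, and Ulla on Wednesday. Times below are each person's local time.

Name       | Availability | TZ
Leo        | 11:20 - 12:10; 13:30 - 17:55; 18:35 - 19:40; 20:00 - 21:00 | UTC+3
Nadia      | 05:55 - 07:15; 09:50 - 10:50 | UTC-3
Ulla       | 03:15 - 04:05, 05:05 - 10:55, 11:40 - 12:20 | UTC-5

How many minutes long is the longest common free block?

60

Leo in UTC: 08:20-09:10, 10:30-14:55, 15:35-16:40, 17:00-18:00 (subtract 3h to convert from UTC+3).
Nadia in UTC: 08:55-10:15, 12:50-13:50 (add 3h to convert from UTC-3).
Ulla in UTC: 08:15-09:05, 10:05-15:55, 16:40-17:20 (add 5h to convert from UTC-5).
Leo ∩ Nadia: 08:55-09:10, 12:50-13:50.
Leo ∩ Nadia ∩ Ulla: 08:55-09:05, 12:50-13:50.
The longest is 12:50-13:50 at 60 minutes.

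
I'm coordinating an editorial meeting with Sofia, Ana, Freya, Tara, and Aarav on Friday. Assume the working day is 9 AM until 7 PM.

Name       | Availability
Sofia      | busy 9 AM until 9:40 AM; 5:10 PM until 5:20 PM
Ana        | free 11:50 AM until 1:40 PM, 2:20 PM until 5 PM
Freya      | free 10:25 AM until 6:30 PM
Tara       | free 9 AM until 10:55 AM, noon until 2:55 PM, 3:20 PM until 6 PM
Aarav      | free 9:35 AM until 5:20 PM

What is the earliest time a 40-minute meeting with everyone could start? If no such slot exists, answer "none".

Sofia free: 09:40-17:10, 17:20-19:00 (invert busy blocks within the working day).
Ana free: 11:50-13:40, 14:20-17:00.
Freya free: 10:25-18:30.
Tara free: 09:00-10:55, 12:00-14:55, 15:20-18:00.
Aarav free: 09:35-17:20.
Sofia ∩ Ana: 11:50-13:40, 14:20-17:00.
Sofia ∩ Ana ∩ Freya: 11:50-13:40, 14:20-17:00.
Sofia ∩ Ana ∩ Freya ∩ Tara: 12:00-13:40, 14:20-14:55, 15:20-17:00.
Sofia ∩ Ana ∩ Freya ∩ Tara ∩ Aarav: 12:00-13:40, 14:20-14:55, 15:20-17:00.
Those are the intersection windows.
The first common window of at least 40 minutes is 12:00-13:40, so the earliest start is 12:00.

12:00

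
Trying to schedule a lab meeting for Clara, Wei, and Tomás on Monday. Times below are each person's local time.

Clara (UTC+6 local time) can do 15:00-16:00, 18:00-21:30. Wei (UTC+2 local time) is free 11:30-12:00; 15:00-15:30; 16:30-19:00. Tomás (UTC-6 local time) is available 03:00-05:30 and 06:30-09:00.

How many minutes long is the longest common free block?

Clara in UTC: 09:00-10:00, 12:00-15:30 (subtract 6h to convert from UTC+6).
Wei in UTC: 09:30-10:00, 13:00-13:30, 14:30-17:00 (subtract 2h to convert from UTC+2).
Tomás in UTC: 09:00-11:30, 12:30-15:00 (add 6h to convert from UTC-6).
Clara ∩ Wei: 09:30-10:00, 13:00-13:30, 14:30-15:30.
Clara ∩ Wei ∩ Tomás: 09:30-10:00, 13:00-13:30, 14:30-15:00.
So the common availability across everyone is 09:30-10:00, 13:00-13:30, 14:30-15:00.
The longest is 09:30-10:00 at 30 minutes.

30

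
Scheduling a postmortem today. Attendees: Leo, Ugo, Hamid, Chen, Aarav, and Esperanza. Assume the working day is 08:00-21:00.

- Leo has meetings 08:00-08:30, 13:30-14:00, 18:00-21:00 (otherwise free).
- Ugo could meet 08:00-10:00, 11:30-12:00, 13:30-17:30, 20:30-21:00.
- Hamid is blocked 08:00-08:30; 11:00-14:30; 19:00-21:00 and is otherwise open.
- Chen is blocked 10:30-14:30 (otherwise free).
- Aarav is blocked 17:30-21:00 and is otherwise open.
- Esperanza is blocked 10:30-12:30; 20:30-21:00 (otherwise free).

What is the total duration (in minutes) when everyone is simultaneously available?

Leo free: 08:30-13:30, 14:00-18:00 (invert busy blocks within the working day).
Ugo free: 08:00-10:00, 11:30-12:00, 13:30-17:30, 20:30-21:00.
Hamid free: 08:30-11:00, 14:30-19:00 (invert busy blocks within the working day).
Chen free: 08:00-10:30, 14:30-21:00 (invert busy blocks within the working day).
Aarav free: 08:00-17:30 (invert busy blocks within the working day).
Esperanza free: 08:00-10:30, 12:30-20:30 (invert busy blocks within the working day).
Leo ∩ Ugo: 08:30-10:00, 11:30-12:00, 14:00-17:30.
Leo ∩ Ugo ∩ Hamid: 08:30-10:00, 14:30-17:30.
Leo ∩ Ugo ∩ Hamid ∩ Chen: 08:30-10:00, 14:30-17:30.
Leo ∩ Ugo ∩ Hamid ∩ Chen ∩ Aarav: 08:30-10:00, 14:30-17:30.
Leo ∩ Ugo ∩ Hamid ∩ Chen ∩ Aarav ∩ Esperanza: 08:30-10:00, 14:30-17:30.
So the common availability across everyone is 08:30-10:00, 14:30-17:30.
Summing the common windows: 90 + 180 = 270 minutes.

270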